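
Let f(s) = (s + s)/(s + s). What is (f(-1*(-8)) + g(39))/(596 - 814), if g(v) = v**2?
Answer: -761/109 ≈ -6.9817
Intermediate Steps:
f(s) = 1 (f(s) = (2*s)/((2*s)) = (2*s)*(1/(2*s)) = 1)
(f(-1*(-8)) + g(39))/(596 - 814) = (1 + 39**2)/(596 - 814) = (1 + 1521)/(-218) = 1522*(-1/218) = -761/109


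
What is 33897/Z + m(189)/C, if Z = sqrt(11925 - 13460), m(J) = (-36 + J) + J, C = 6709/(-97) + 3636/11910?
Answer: -65850390/13258583 - 33897*I*sqrt(1535)/1535 ≈ -4.9666 - 865.18*I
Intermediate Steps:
C = -13258583/192545 (C = 6709*(-1/97) + 3636*(1/11910) = -6709/97 + 606/1985 = -13258583/192545 ≈ -68.860)
m(J) = -36 + 2*J
Z = I*sqrt(1535) (Z = sqrt(-1535) = I*sqrt(1535) ≈ 39.179*I)
33897/Z + m(189)/C = 33897/((I*sqrt(1535))) + (-36 + 2*189)/(-13258583/192545) = 33897*(-I*sqrt(1535)/1535) + (-36 + 378)*(-192545/13258583) = -33897*I*sqrt(1535)/1535 + 342*(-192545/13258583) = -33897*I*sqrt(1535)/1535 - 65850390/13258583 = -65850390/13258583 - 33897*I*sqrt(1535)/1535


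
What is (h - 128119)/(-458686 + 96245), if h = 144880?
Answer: -16761/362441 ≈ -0.046245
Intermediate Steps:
(h - 128119)/(-458686 + 96245) = (144880 - 128119)/(-458686 + 96245) = 16761/(-362441) = 16761*(-1/362441) = -16761/362441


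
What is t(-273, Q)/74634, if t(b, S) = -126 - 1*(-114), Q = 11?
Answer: -2/12439 ≈ -0.00016078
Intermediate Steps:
t(b, S) = -12 (t(b, S) = -126 + 114 = -12)
t(-273, Q)/74634 = -12/74634 = -12*1/74634 = -2/12439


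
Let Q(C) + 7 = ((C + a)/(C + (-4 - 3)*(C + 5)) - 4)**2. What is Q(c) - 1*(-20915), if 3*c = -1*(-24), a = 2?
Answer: 144152176/6889 ≈ 20925.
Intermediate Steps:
c = 8 (c = (-1*(-24))/3 = (1/3)*24 = 8)
Q(C) = -7 + (-4 + (2 + C)/(-35 - 6*C))**2 (Q(C) = -7 + ((C + 2)/(C + (-4 - 3)*(C + 5)) - 4)**2 = -7 + ((2 + C)/(C - 7*(5 + C)) - 4)**2 = -7 + ((2 + C)/(C + (-35 - 7*C)) - 4)**2 = -7 + ((2 + C)/(-35 - 6*C) - 4)**2 = -7 + (-4 + (2 + C)/(-35 - 6*C))**2)
Q(c) - 1*(-20915) = (11589 + 373*8**2 + 4160*8)/(1225 + 36*8**2 + 420*8) - 1*(-20915) = (11589 + 373*64 + 33280)/(1225 + 36*64 + 3360) + 20915 = (11589 + 23872 + 33280)/(1225 + 2304 + 3360) + 20915 = 68741/6889 + 20915 = 144152176/6889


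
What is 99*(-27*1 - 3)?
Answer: -2970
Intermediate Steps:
99*(-27*1 - 3) = 99*(-27 - 3) = 99*(-30) = -2970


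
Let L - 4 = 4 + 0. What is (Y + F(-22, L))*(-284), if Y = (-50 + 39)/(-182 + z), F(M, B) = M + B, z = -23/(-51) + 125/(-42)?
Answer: 173870480/43917 ≈ 3959.1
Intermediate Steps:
z = -601/238 (z = -23*(-1/51) + 125*(-1/42) = 23/51 - 125/42 = -601/238 ≈ -2.5252)
L = 8 (L = 4 + (4 + 0) = 4 + 4 = 8)
F(M, B) = B + M
Y = 2618/43917 (Y = (-50 + 39)/(-182 - 601/238) = -11/(-43917/238) = -11*(-238/43917) = 2618/43917 ≈ 0.059612)
(Y + F(-22, L))*(-284) = (2618/43917 + (8 - 22))*(-284) = (2618/43917 - 14)*(-284) = -612220/43917*(-284) = 173870480/43917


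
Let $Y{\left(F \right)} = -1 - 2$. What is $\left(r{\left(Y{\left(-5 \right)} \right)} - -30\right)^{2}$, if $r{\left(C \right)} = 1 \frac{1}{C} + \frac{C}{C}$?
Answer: $\frac{8464}{9} \approx 940.44$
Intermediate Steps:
$Y{\left(F \right)} = -3$
$r{\left(C \right)} = 1 + \frac{1}{C}$ ($r{\left(C \right)} = \frac{1}{C} + 1 = 1 + \frac{1}{C}$)
$\left(r{\left(Y{\left(-5 \right)} \right)} - -30\right)^{2} = \left(\frac{1 - 3}{-3} - -30\right)^{2} = \left(\left(- \frac{1}{3}\right) \left(-2\right) + 30\right)^{2} = \left(\frac{2}{3} + 30\right)^{2} = \left(\frac{92}{3}\right)^{2} = \frac{8464}{9}$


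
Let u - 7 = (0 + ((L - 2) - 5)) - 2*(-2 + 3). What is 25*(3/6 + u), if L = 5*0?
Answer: -75/2 ≈ -37.500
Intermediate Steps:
L = 0
u = -2 (u = 7 + ((0 + ((0 - 2) - 5)) - 2*(-2 + 3)) = 7 + ((0 + (-2 - 5)) - 2*1) = 7 + ((0 - 7) - 2) = 7 + (-7 - 2) = 7 - 9 = -2)
25*(3/6 + u) = 25*(3/6 - 2) = 25*(3*(⅙) - 2) = 25*(½ - 2) = 25*(-3/2) = -75/2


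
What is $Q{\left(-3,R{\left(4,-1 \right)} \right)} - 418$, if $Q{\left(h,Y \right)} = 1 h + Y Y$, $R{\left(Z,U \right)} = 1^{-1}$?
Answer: $-420$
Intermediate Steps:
$R{\left(Z,U \right)} = 1$
$Q{\left(h,Y \right)} = h + Y^{2}$
$Q{\left(-3,R{\left(4,-1 \right)} \right)} - 418 = \left(-3 + 1^{2}\right) - 418 = \left(-3 + 1\right) - 418 = -2 - 418 = -420$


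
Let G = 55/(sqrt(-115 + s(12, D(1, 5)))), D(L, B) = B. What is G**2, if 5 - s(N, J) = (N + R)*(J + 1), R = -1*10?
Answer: -3025/122 ≈ -24.795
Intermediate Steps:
R = -10
s(N, J) = 5 - (1 + J)*(-10 + N) (s(N, J) = 5 - (N - 10)*(J + 1) = 5 - (-10 + N)*(1 + J) = 5 - (1 + J)*(-10 + N))
G = -55*I*sqrt(122)/122 (G = 55/(sqrt(-115 + (15 - 1*12 + 10*5 - 1*5*12))) = 55/(sqrt(-115 + (15 - 12 + 50 - 60))) = 55/(sqrt(-115 - 7)) = 55/(sqrt(-122)) = 55/((I*sqrt(122))) = 55*(-I*sqrt(122)/122) = -55*I*sqrt(122)/122 ≈ -4.9795*I)
G**2 = (-55*I*sqrt(122)/122)**2 = -3025/122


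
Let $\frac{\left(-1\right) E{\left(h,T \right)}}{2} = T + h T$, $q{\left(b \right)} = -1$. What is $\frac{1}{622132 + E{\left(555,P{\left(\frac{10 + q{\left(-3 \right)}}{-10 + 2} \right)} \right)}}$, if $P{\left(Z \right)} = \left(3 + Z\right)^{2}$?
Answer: $\frac{8}{4945781} \approx 1.6175 \cdot 10^{-6}$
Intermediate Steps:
$E{\left(h,T \right)} = - 2 T - 2 T h$ ($E{\left(h,T \right)} = - 2 \left(T + h T\right) = - 2 \left(T + T h\right) = - 2 T - 2 T h$)
$\frac{1}{622132 + E{\left(555,P{\left(\frac{10 + q{\left(-3 \right)}}{-10 + 2} \right)} \right)}} = \frac{1}{622132 - 2 \left(3 + \frac{10 - 1}{-10 + 2}\right)^{2} \left(1 + 555\right)} = \frac{1}{622132 - 2 \left(3 + \frac{9}{-8}\right)^{2} \cdot 556} = \frac{1}{622132 - 2 \left(3 + 9 \left(- \frac{1}{8}\right)\right)^{2} \cdot 556} = \frac{1}{622132 - 2 \left(3 - \frac{9}{8}\right)^{2} \cdot 556} = \frac{1}{622132 - 2 \left(\frac{15}{8}\right)^{2} \cdot 556} = \frac{1}{622132 - \frac{225}{32} \cdot 556} = \frac{1}{622132 - \frac{31275}{8}} = \frac{1}{\frac{4945781}{8}} = \frac{8}{4945781}$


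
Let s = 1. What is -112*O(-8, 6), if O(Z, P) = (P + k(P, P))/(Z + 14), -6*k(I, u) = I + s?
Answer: -812/9 ≈ -90.222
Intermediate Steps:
k(I, u) = -1/6 - I/6 (k(I, u) = -(I + 1)/6 = -(1 + I)/6 = -1/6 - I/6)
O(Z, P) = (-1/6 + 5*P/6)/(14 + Z) (O(Z, P) = (P + (-1/6 - P/6))/(Z + 14) = (-1/6 + 5*P/6)/(14 + Z))
-112*O(-8, 6) = -56*(-1 + 5*6)/(3*(14 - 8)) = -56*(-1 + 30)/(3*6) = -56*29/(3*6) = -112*29/36 = -812/9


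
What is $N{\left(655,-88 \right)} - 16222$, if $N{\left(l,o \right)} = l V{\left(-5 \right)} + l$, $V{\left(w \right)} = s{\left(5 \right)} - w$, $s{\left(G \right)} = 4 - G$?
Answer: $-12947$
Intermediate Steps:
$V{\left(w \right)} = -1 - w$ ($V{\left(w \right)} = \left(4 - 5\right) - w = -1 - w$)
$N{\left(l,o \right)} = 5 l$ ($N{\left(l,o \right)} = l \left(-1 - -5\right) + l = l \left(-1 + 5\right) + l = l 4 + l = 4 l + l = 5 l$)
$N{\left(655,-88 \right)} - 16222 = 5 \cdot 655 - 16222 = 3275 - 16222 = -12947$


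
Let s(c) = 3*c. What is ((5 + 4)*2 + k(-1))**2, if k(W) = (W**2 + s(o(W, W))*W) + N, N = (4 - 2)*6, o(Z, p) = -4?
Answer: 1849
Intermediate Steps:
N = 12 (N = 2*6 = 12)
k(W) = 12 + W**2 - 12*W (k(W) = (W**2 + (3*(-4))*W) + 12 = (W**2 - 12*W) + 12 = 12 + W**2 - 12*W)
((5 + 4)*2 + k(-1))**2 = ((5 + 4)*2 + (12 + (-1)**2 - 12*(-1)))**2 = (9*2 + (12 + 1 + 12))**2 = (18 + 25)**2 = 43**2 = 1849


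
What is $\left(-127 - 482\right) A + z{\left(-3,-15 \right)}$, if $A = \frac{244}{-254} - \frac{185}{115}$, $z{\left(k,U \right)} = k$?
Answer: $\frac{4561782}{2921} \approx 1561.7$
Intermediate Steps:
$A = - \frac{7505}{2921}$ ($A = 244 \left(- \frac{1}{254}\right) - \frac{37}{23} = - \frac{122}{127} - \frac{37}{23} = - \frac{7505}{2921} \approx -2.5693$)
$\left(-127 - 482\right) A + z{\left(-3,-15 \right)} = \left(-127 - 482\right) \left(- \frac{7505}{2921}\right) - 3 = \left(-609\right) \left(- \frac{7505}{2921}\right) - 3 = \frac{4570545}{2921} - 3 = \frac{4561782}{2921}$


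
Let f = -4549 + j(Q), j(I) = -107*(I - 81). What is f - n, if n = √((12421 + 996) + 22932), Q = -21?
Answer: 6365 - √36349 ≈ 6174.3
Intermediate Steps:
j(I) = 8667 - 107*I (j(I) = -107*(-81 + I) = 8667 - 107*I)
n = √36349 (n = √(13417 + 22932) = √36349 ≈ 190.65)
f = 6365 (f = -4549 + (8667 - 107*(-21)) = -4549 + (8667 + 2247) = -4549 + 10914 = 6365)
f - n = 6365 - √36349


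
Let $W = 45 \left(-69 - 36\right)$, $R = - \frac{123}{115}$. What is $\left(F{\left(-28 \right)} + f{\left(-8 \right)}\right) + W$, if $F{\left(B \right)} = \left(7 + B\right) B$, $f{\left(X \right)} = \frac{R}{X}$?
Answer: $- \frac{3805917}{920} \approx -4136.9$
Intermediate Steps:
$R = - \frac{123}{115}$ ($R = \left(-123\right) \frac{1}{115} = - \frac{123}{115} \approx -1.0696$)
$f{\left(X \right)} = - \frac{123}{115 X}$
$F{\left(B \right)} = B \left(7 + B\right)$
$W = -4725$ ($W = 45 \left(-105\right) = -4725$)
$\left(F{\left(-28 \right)} + f{\left(-8 \right)}\right) + W = \left(- 28 \left(7 - 28\right) - \frac{123}{115 \left(-8\right)}\right) - 4725 = \left(\left(-28\right) \left(-21\right) - - \frac{123}{920}\right) - 4725 = \left(588 + \frac{123}{920}\right) - 4725 = \frac{541083}{920} - 4725 = - \frac{3805917}{920}$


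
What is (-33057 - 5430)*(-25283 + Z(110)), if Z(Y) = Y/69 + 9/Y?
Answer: 2461695859421/2530 ≈ 9.7300e+8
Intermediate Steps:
Z(Y) = 9/Y + Y/69 (Z(Y) = Y*(1/69) + 9/Y = Y/69 + 9/Y = 9/Y + Y/69)
(-33057 - 5430)*(-25283 + Z(110)) = (-33057 - 5430)*(-25283 + (9/110 + (1/69)*110)) = -38487*(-25283 + (9*(1/110) + 110/69)) = -38487*(-25283 + (9/110 + 110/69)) = -38487*(-25283 + 12721/7590) = -38487*(-191885249/7590) = 2461695859421/2530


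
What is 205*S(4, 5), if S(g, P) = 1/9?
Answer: 205/9 ≈ 22.778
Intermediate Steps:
S(g, P) = ⅑
205*S(4, 5) = 205*(⅑) = 205/9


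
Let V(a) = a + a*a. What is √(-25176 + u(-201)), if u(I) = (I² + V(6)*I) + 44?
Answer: √6827 ≈ 82.626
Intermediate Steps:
V(a) = a + a²
u(I) = 44 + I² + 42*I (u(I) = (I² + (6*(1 + 6))*I) + 44 = (I² + (6*7)*I) + 44 = (I² + 42*I) + 44 = 44 + I² + 42*I)
√(-25176 + u(-201)) = √(-25176 + (44 + (-201)² + 42*(-201))) = √(-25176 + (44 + 40401 - 8442)) = √(-25176 + 32003) = √6827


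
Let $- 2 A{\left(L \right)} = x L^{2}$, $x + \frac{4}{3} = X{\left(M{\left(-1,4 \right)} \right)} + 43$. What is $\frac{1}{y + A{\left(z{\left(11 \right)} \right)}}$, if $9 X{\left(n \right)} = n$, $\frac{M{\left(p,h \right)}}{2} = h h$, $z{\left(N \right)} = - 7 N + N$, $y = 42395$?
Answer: $- \frac{1}{56099} \approx -1.7826 \cdot 10^{-5}$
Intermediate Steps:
$z{\left(N \right)} = - 6 N$
$M{\left(p,h \right)} = 2 h^{2}$ ($M{\left(p,h \right)} = 2 h h = 2 h^{2}$)
$X{\left(n \right)} = \frac{n}{9}$
$x = \frac{407}{9}$ ($x = - \frac{4}{3} + \left(\frac{2 \cdot 4^{2}}{9} + 43\right) = - \frac{4}{3} + \left(\frac{2 \cdot 16}{9} + 43\right) = - \frac{4}{3} + \left(\frac{1}{9} \cdot 32 + 43\right) = - \frac{4}{3} + \left(\frac{32}{9} + 43\right) = - \frac{4}{3} + \frac{419}{9} = \frac{407}{9} \approx 45.222$)
$A{\left(L \right)} = - \frac{407 L^{2}}{18}$ ($A{\left(L \right)} = - \frac{\frac{407}{9} L^{2}}{2} = - \frac{407 L^{2}}{18}$)
$\frac{1}{y + A{\left(z{\left(11 \right)} \right)}} = \frac{1}{42395 - \frac{407 \left(\left(-6\right) 11\right)^{2}}{18}} = \frac{1}{42395 - \frac{407 \left(-66\right)^{2}}{18}} = \frac{1}{42395 - 98494} = \frac{1}{-56099} = - \frac{1}{56099}$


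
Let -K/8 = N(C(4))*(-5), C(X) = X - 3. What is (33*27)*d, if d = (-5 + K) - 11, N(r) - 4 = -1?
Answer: 92664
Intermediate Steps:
C(X) = -3 + X
N(r) = 3 (N(r) = 4 - 1 = 3)
K = 120 (K = -24*(-5) = -8*(-15) = 120)
d = 104 (d = (-5 + 120) - 11 = 115 - 11 = 104)
(33*27)*d = (33*27)*104 = 891*104 = 92664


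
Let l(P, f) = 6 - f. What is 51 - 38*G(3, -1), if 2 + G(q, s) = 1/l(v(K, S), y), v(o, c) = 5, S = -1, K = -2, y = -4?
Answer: 616/5 ≈ 123.20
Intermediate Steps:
G(q, s) = -19/10 (G(q, s) = -2 + 1/(6 - 1*(-4)) = -2 + 1/(6 + 4) = -2 + 1/10 = -2 + ⅒ = -19/10)
51 - 38*G(3, -1) = 51 - 38*(-19/10) = 51 + 361/5 = 616/5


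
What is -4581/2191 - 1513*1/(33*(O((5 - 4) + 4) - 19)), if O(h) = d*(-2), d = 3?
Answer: -464342/1807575 ≈ -0.25689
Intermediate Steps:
O(h) = -6 (O(h) = 3*(-2) = -6)
-4581/2191 - 1513*1/(33*(O((5 - 4) + 4) - 19)) = -4581/2191 - 1513*1/(33*(-6 - 19)) = -4581*1/2191 - 1513/(33*(-25)) = -4581/2191 - 1513/(-825) = -4581/2191 - 1513*(-1/825) = -4581/2191 + 1513/825 = -464342/1807575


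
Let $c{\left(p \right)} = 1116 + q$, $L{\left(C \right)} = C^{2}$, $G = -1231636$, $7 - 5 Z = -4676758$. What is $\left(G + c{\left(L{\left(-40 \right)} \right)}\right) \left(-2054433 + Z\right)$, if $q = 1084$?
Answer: $1375837238880$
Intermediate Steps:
$Z = 935353$ ($Z = \frac{7}{5} - - \frac{4676758}{5} = \frac{7}{5} + \frac{4676758}{5} = 935353$)
$c{\left(p \right)} = 2200$ ($c{\left(p \right)} = 1116 + 1084 = 2200$)
$\left(G + c{\left(L{\left(-40 \right)} \right)}\right) \left(-2054433 + Z\right) = \left(-1231636 + 2200\right) \left(-2054433 + 935353\right) = \left(-1229436\right) \left(-1119080\right) = 1375837238880$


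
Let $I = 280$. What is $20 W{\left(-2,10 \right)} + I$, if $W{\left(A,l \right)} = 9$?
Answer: $460$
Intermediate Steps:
$20 W{\left(-2,10 \right)} + I = 20 \cdot 9 + 280 = 180 + 280 = 460$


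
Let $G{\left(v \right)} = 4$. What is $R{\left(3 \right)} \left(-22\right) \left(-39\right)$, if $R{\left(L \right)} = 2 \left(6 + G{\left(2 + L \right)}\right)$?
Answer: $17160$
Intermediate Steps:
$R{\left(L \right)} = 20$ ($R{\left(L \right)} = 2 \left(6 + 4\right) = 2 \cdot 10 = 20$)
$R{\left(3 \right)} \left(-22\right) \left(-39\right) = 20 \left(-22\right) \left(-39\right) = \left(-440\right) \left(-39\right) = 17160$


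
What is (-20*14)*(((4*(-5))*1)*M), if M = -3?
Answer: -16800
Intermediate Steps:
(-20*14)*(((4*(-5))*1)*M) = (-20*14)*(((4*(-5))*1)*(-3)) = -280*(-20*1)*(-3) = -(-5600)*(-3) = -280*60 = -16800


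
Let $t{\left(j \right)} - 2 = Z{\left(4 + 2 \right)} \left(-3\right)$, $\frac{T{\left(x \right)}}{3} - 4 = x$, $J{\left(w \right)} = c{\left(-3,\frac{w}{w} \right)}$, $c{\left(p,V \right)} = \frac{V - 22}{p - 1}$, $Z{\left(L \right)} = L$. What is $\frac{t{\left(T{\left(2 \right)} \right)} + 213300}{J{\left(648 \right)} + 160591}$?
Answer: $\frac{853136}{642385} \approx 1.3281$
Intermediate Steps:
$c{\left(p,V \right)} = \frac{-22 + V}{-1 + p}$
$J{\left(w \right)} = \frac{21}{4}$ ($J{\left(w \right)} = \frac{-22 + \frac{w}{w}}{-1 - 3} = \frac{-22 + 1}{-4} = \left(- \frac{1}{4}\right) \left(-21\right) = \frac{21}{4}$)
$T{\left(x \right)} = 12 + 3 x$
$t{\left(j \right)} = -16$ ($t{\left(j \right)} = 2 + \left(4 + 2\right) \left(-3\right) = 2 + 6 \left(-3\right) = 2 - 18 = -16$)
$\frac{t{\left(T{\left(2 \right)} \right)} + 213300}{J{\left(648 \right)} + 160591} = \frac{-16 + 213300}{\frac{21}{4} + 160591} = \frac{213284}{\frac{642385}{4}} = 213284 \cdot \frac{4}{642385} = \frac{853136}{642385}$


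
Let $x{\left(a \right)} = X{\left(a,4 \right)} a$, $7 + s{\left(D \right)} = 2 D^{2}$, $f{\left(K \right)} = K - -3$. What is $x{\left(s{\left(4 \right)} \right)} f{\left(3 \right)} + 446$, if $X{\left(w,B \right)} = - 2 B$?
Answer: $-754$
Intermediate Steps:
$f{\left(K \right)} = 3 + K$ ($f{\left(K \right)} = K + 3 = 3 + K$)
$s{\left(D \right)} = -7 + 2 D^{2}$
$x{\left(a \right)} = - 8 a$ ($x{\left(a \right)} = \left(-2\right) 4 a = - 8 a$)
$x{\left(s{\left(4 \right)} \right)} f{\left(3 \right)} + 446 = - 8 \left(-7 + 2 \cdot 4^{2}\right) \left(3 + 3\right) + 446 = - 8 \left(-7 + 2 \cdot 16\right) 6 + 446 = - 8 \left(-7 + 32\right) 6 + 446 = \left(-8\right) 25 \cdot 6 + 446 = \left(-200\right) 6 + 446 = -1200 + 446 = -754$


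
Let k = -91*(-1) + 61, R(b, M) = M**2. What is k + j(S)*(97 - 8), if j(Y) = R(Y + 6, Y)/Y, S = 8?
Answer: 864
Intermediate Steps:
k = 152 (k = 91 + 61 = 152)
j(Y) = Y (j(Y) = Y**2/Y = Y)
k + j(S)*(97 - 8) = 152 + 8*(97 - 8) = 152 + 8*89 = 152 + 712 = 864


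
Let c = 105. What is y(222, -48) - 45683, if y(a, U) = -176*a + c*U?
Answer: -89795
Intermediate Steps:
y(a, U) = -176*a + 105*U
y(222, -48) - 45683 = (-176*222 + 105*(-48)) - 45683 = (-39072 - 5040) - 45683 = -44112 - 45683 = -89795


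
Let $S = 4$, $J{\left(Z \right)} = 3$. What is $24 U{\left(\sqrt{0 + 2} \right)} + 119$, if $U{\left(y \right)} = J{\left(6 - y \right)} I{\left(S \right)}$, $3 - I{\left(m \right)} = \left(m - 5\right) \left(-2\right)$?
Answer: $191$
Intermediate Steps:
$I{\left(m \right)} = -7 + 2 m$ ($I{\left(m \right)} = 3 - \left(m - 5\right) \left(-2\right) = 3 - \left(-5 + m\right) \left(-2\right) = 3 - \left(10 - 2 m\right) = 3 + \left(-10 + 2 m\right) = -7 + 2 m$)
$U{\left(y \right)} = 3$ ($U{\left(y \right)} = 3 \left(-7 + 2 \cdot 4\right) = 3 \left(-7 + 8\right) = 3 \cdot 1 = 3$)
$24 U{\left(\sqrt{0 + 2} \right)} + 119 = 24 \cdot 3 + 119 = 72 + 119 = 191$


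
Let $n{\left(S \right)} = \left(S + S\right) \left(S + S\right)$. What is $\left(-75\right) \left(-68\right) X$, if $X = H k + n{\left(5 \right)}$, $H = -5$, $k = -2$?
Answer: $561000$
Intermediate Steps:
$n{\left(S \right)} = 4 S^{2}$ ($n{\left(S \right)} = 2 S 2 S = 4 S^{2}$)
$X = 110$ ($X = \left(-5\right) \left(-2\right) + 4 \cdot 5^{2} = 10 + 4 \cdot 25 = 10 + 100 = 110$)
$\left(-75\right) \left(-68\right) X = \left(-75\right) \left(-68\right) 110 = 5100 \cdot 110 = 561000$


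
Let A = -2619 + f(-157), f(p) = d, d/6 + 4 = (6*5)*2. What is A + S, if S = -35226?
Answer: -37509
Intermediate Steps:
d = 336 (d = -24 + 6*((6*5)*2) = -24 + 6*(30*2) = -24 + 6*60 = -24 + 360 = 336)
f(p) = 336
A = -2283 (A = -2619 + 336 = -2283)
A + S = -2283 - 35226 = -37509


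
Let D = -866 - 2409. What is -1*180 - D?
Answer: 3095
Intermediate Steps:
D = -3275
-1*180 - D = -1*180 - 1*(-3275) = -180 + 3275 = 3095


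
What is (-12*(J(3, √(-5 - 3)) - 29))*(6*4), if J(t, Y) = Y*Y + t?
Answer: 9792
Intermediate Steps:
J(t, Y) = t + Y² (J(t, Y) = Y² + t = t + Y²)
(-12*(J(3, √(-5 - 3)) - 29))*(6*4) = (-12*((3 + (√(-5 - 3))²) - 29))*(6*4) = -12*((3 + (√(-8))²) - 29)*24 = -12*((3 + (2*I*√2)²) - 29)*24 = -12*((3 - 8) - 29)*24 = -12*(-5 - 29)*24 = -12*(-34)*24 = 408*24 = 9792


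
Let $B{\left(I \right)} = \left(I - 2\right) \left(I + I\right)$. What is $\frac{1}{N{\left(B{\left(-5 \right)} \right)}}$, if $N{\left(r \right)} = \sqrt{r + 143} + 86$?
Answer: $\frac{86}{7183} - \frac{\sqrt{213}}{7183} \approx 0.0099409$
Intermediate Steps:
$B{\left(I \right)} = 2 I \left(-2 + I\right)$ ($B{\left(I \right)} = \left(-2 + I\right) 2 I = 2 I \left(-2 + I\right)$)
$N{\left(r \right)} = 86 + \sqrt{143 + r}$ ($N{\left(r \right)} = \sqrt{143 + r} + 86 = 86 + \sqrt{143 + r}$)
$\frac{1}{N{\left(B{\left(-5 \right)} \right)}} = \frac{1}{86 + \sqrt{143 + 2 \left(-5\right) \left(-2 - 5\right)}} = \frac{1}{86 + \sqrt{143 + 2 \left(-5\right) \left(-7\right)}} = \frac{1}{86 + \sqrt{143 + 70}} = \frac{1}{86 + \sqrt{213}}$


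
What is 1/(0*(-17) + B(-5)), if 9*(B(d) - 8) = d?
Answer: 9/67 ≈ 0.13433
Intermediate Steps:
B(d) = 8 + d/9
1/(0*(-17) + B(-5)) = 1/(0*(-17) + (8 + (⅑)*(-5))) = 1/(0 + (8 - 5/9)) = 1/(0 + 67/9) = 1/(67/9) = 9/67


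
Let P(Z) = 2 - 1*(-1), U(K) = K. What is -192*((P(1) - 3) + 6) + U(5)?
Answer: -1147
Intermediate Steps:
P(Z) = 3 (P(Z) = 2 + 1 = 3)
-192*((P(1) - 3) + 6) + U(5) = -192*((3 - 3) + 6) + 5 = -192*(0 + 6) + 5 = -192*6 + 5 = -1152 + 5 = -1147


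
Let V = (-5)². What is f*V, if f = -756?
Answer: -18900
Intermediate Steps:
V = 25
f*V = -756*25 = -18900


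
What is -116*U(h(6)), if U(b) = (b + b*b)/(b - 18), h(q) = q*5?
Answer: -8990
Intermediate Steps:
h(q) = 5*q
U(b) = (b + b²)/(-18 + b)
-116*U(h(6)) = -116*5*6*(1 + 5*6)/(-18 + 5*6) = -3480*(1 + 30)/(-18 + 30) = -3480*31/12 = -116*155/2 = -8990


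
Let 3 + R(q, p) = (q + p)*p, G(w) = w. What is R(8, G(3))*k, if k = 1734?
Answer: 52020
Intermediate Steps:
R(q, p) = -3 + p*(p + q) (R(q, p) = -3 + (q + p)*p = -3 + (p + q)*p = -3 + p*(p + q))
R(8, G(3))*k = (-3 + 3**2 + 3*8)*1734 = (-3 + 9 + 24)*1734 = 30*1734 = 52020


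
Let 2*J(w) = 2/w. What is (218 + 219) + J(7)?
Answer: 3060/7 ≈ 437.14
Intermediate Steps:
J(w) = 1/w (J(w) = (2/w)/2 = 1/w)
(218 + 219) + J(7) = (218 + 219) + 1/7 = 437 + ⅐ = 3060/7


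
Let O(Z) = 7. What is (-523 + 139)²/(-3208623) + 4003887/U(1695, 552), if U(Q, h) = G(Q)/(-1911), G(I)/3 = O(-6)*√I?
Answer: -49152/1069541 - 121451239*√1695/565 ≈ -8.8499e+6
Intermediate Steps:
G(I) = 21*√I (G(I) = 3*(7*√I) = 21*√I)
U(Q, h) = -√Q/91 (U(Q, h) = (21*√Q)/(-1911) = (21*√Q)*(-1/1911) = -√Q/91)
(-523 + 139)²/(-3208623) + 4003887/U(1695, 552) = (-523 + 139)²/(-3208623) + 4003887/((-√1695/91)) = (-384)²*(-1/3208623) + 4003887*(-91*√1695/1695) = 147456*(-1/3208623) - 121451239*√1695/565 = -49152/1069541 - 121451239*√1695/565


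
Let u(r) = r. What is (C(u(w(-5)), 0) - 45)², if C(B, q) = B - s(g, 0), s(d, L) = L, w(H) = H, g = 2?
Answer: 2500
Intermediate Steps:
C(B, q) = B (C(B, q) = B - 1*0 = B + 0 = B)
(C(u(w(-5)), 0) - 45)² = (-5 - 45)² = (-50)² = 2500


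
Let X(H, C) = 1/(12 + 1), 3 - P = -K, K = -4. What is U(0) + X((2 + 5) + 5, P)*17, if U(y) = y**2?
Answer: 17/13 ≈ 1.3077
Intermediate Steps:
P = -1 (P = 3 - (-1)*(-4) = 3 - 1*4 = 3 - 4 = -1)
X(H, C) = 1/13
U(0) + X((2 + 5) + 5, P)*17 = 0**2 + (1/13)*17 = 0 + 17/13 = 17/13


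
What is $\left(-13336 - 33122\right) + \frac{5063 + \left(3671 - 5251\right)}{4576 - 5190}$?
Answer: $- \frac{28528695}{614} \approx -46464.0$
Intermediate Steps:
$\left(-13336 - 33122\right) + \frac{5063 + \left(3671 - 5251\right)}{4576 - 5190} = -46458 + \frac{5063 + \left(3671 - 5251\right)}{-614} = -46458 + \left(5063 - 1580\right) \left(- \frac{1}{614}\right) = -46458 + 3483 \left(- \frac{1}{614}\right) = -46458 - \frac{3483}{614} = - \frac{28528695}{614}$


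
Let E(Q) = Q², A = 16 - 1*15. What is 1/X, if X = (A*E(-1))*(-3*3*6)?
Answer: -1/54 ≈ -0.018519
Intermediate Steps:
A = 1 (A = 16 - 15 = 1)
X = -54 (X = (1*(-1)²)*(-3*3*6) = (1*1)*(-9*6) = 1*(-54) = -54)
1/X = 1/(-54) = -1/54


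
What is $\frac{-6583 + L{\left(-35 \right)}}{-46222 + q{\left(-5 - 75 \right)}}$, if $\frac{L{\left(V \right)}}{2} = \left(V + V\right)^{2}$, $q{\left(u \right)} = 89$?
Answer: $- \frac{3217}{46133} \approx -0.069733$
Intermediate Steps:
$L{\left(V \right)} = 8 V^{2}$ ($L{\left(V \right)} = 2 \left(V + V\right)^{2} = 2 \left(2 V\right)^{2} = 2 \cdot 4 V^{2} = 8 V^{2}$)
$\frac{-6583 + L{\left(-35 \right)}}{-46222 + q{\left(-5 - 75 \right)}} = \frac{-6583 + 8 \left(-35\right)^{2}}{-46222 + 89} = \frac{-6583 + 8 \cdot 1225}{-46133} = \left(-6583 + 9800\right) \left(- \frac{1}{46133}\right) = 3217 \left(- \frac{1}{46133}\right) = - \frac{3217}{46133}$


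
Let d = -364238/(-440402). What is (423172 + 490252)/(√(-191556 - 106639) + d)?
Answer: 9157711781319164/3614763895126589 - 11072635430450756*I*√298195/3614763895126589 ≈ 2.5334 - 1672.7*I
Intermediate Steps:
d = 182119/220201 (d = -364238*(-1/440402) = 182119/220201 ≈ 0.82706)
(423172 + 490252)/(√(-191556 - 106639) + d) = (423172 + 490252)/(√(-191556 - 106639) + 182119/220201) = 913424/(√(-298195) + 182119/220201) = 913424/(I*√298195 + 182119/220201) = 913424/(182119/220201 + I*√298195)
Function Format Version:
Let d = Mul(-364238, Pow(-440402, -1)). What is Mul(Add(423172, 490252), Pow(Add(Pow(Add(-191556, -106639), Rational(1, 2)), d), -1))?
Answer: Add(Rational(9157711781319164, 3614763895126589), Mul(Rational(-11072635430450756, 3614763895126589), I, Pow(298195, Rational(1, 2)))) ≈ Add(2.5334, Mul(-1672.7, I))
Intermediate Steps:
d = Rational(182119, 220201) (d = Mul(-364238, Rational(-1, 440402)) = Rational(182119, 220201) ≈ 0.82706)
Mul(Add(423172, 490252), Pow(Add(Pow(Add(-191556, -106639), Rational(1, 2)), d), -1)) = Mul(Add(423172, 490252), Pow(Add(Pow(Add(-191556, -106639), Rational(1, 2)), Rational(182119, 220201)), -1)) = Mul(913424, Pow(Add(Pow(-298195, Rational(1, 2)), Rational(182119, 220201)), -1)) = Mul(913424, Pow(Add(Mul(I, Pow(298195, Rational(1, 2))), Rational(182119, 220201)), -1)) = Mul(913424, Pow(Add(Rational(182119, 220201), Mul(I, Pow(298195, Rational(1, 2)))), -1))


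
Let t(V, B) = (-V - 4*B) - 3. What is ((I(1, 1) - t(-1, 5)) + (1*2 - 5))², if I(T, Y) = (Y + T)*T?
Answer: 441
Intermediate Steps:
I(T, Y) = T*(T + Y) (I(T, Y) = (T + Y)*T = T*(T + Y))
t(V, B) = -3 - V - 4*B
((I(1, 1) - t(-1, 5)) + (1*2 - 5))² = ((1*(1 + 1) - (-3 - 1*(-1) - 4*5)) + (1*2 - 5))² = ((1*2 - (-3 + 1 - 20)) + (2 - 5))² = ((2 - 1*(-22)) - 3)² = ((2 + 22) - 3)² = (24 - 3)² = 21² = 441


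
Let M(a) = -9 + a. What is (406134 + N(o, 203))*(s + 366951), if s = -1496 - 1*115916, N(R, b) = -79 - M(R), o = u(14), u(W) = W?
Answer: 101325310950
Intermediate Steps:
o = 14
N(R, b) = -70 - R (N(R, b) = -79 - (-9 + R) = -79 + (9 - R) = -70 - R)
s = -117412 (s = -1496 - 115916 = -117412)
(406134 + N(o, 203))*(s + 366951) = (406134 + (-70 - 1*14))*(-117412 + 366951) = (406134 + (-70 - 14))*249539 = (406134 - 84)*249539 = 406050*249539 = 101325310950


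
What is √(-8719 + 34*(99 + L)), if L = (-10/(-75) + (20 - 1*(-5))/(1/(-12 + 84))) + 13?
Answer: √12666045/15 ≈ 237.26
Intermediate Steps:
L = 27197/15 (L = (-10*(-1/75) + (20 + 5)/(1/72)) + 13 = (2/15 + 25/(1/72)) + 13 = (2/15 + 25*72) + 13 = (2/15 + 1800) + 13 = 27002/15 + 13 = 27197/15 ≈ 1813.1)
√(-8719 + 34*(99 + L)) = √(-8719 + 34*(99 + 27197/15)) = √(-8719 + 34*(28682/15)) = √(-8719 + 975188/15) = √(844403/15) = √12666045/15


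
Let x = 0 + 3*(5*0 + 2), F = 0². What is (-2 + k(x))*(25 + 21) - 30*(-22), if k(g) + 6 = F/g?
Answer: 292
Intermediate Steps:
F = 0
x = 6 (x = 0 + 3*(0 + 2) = 0 + 3*2 = 0 + 6 = 6)
k(g) = -6 (k(g) = -6 + 0/g = -6 + 0 = -6)
(-2 + k(x))*(25 + 21) - 30*(-22) = (-2 - 6)*(25 + 21) - 30*(-22) = -8*46 + 660 = -368 + 660 = 292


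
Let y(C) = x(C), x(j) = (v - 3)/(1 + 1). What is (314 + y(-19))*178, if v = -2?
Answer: 55447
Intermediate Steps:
x(j) = -5/2 (x(j) = (-2 - 3)/(1 + 1) = -5/2)
y(C) = -5/2
(314 + y(-19))*178 = (314 - 5/2)*178 = (623/2)*178 = 55447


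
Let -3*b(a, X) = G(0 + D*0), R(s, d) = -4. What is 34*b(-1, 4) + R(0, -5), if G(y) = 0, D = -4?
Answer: -4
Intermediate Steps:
b(a, X) = 0 (b(a, X) = -⅓*0 = 0)
34*b(-1, 4) + R(0, -5) = 34*0 - 4 = 0 - 4 = -4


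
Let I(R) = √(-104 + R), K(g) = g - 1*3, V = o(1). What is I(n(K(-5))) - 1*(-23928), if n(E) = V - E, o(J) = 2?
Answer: 23928 + I*√94 ≈ 23928.0 + 9.6954*I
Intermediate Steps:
V = 2
K(g) = -3 + g (K(g) = g - 3 = -3 + g)
n(E) = 2 - E
I(n(K(-5))) - 1*(-23928) = √(-104 + (2 - (-3 - 5))) - 1*(-23928) = √(-104 + (2 - 1*(-8))) + 23928 = √(-104 + (2 + 8)) + 23928 = √(-104 + 10) + 23928 = √(-94) + 23928 = I*√94 + 23928 = 23928 + I*√94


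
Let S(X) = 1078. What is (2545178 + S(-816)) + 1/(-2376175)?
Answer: 6050349850799/2376175 ≈ 2.5463e+6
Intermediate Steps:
(2545178 + S(-816)) + 1/(-2376175) = (2545178 + 1078) + 1/(-2376175) = 2546256 - 1/2376175 = 6050349850799/2376175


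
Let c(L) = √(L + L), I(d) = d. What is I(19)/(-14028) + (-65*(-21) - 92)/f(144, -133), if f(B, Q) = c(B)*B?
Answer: -19/14028 + 1273*√2/3456 ≈ 0.51956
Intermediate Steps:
c(L) = √2*√L (c(L) = √(2*L) = √2*√L)
f(B, Q) = √2*B^(3/2) (f(B, Q) = (√2*√B)*B = √2*B^(3/2))
I(19)/(-14028) + (-65*(-21) - 92)/f(144, -133) = 19/(-14028) + (-65*(-21) - 92)/((√2*144^(3/2))) = 19*(-1/14028) + (1365 - 92)/((√2*1728)) = -19/14028 + 1273/((1728*√2)) = -19/14028 + 1273*(√2/3456) = -19/14028 + 1273*√2/3456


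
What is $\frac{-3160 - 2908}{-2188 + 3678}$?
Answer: $- \frac{3034}{745} \approx -4.0725$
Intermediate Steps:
$\frac{-3160 - 2908}{-2188 + 3678} = - \frac{6068}{1490} = \left(-6068\right) \frac{1}{1490} = - \frac{3034}{745}$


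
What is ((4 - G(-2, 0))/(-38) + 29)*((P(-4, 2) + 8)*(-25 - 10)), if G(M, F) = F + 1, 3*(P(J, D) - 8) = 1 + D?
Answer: -653905/38 ≈ -17208.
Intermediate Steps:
P(J, D) = 25/3 + D/3 (P(J, D) = 8 + (1 + D)/3 = 8 + (1/3 + D/3) = 25/3 + D/3)
G(M, F) = 1 + F
((4 - G(-2, 0))/(-38) + 29)*((P(-4, 2) + 8)*(-25 - 10)) = ((4 - (1 + 0))/(-38) + 29)*(((25/3 + (1/3)*2) + 8)*(-25 - 10)) = ((4 - 1*1)*(-1/38) + 29)*(((25/3 + 2/3) + 8)*(-35)) = ((4 - 1)*(-1/38) + 29)*((9 + 8)*(-35)) = (3*(-1/38) + 29)*(17*(-35)) = (-3/38 + 29)*(-595) = (1099/38)*(-595) = -653905/38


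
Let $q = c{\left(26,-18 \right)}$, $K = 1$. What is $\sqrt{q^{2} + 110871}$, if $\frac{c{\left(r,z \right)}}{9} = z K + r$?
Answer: $3 \sqrt{12895} \approx 340.67$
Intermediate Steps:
$c{\left(r,z \right)} = 9 r + 9 z$ ($c{\left(r,z \right)} = 9 \left(z 1 + r\right) = 9 \left(z + r\right) = 9 \left(r + z\right) = 9 r + 9 z$)
$q = 72$ ($q = 9 \cdot 26 + 9 \left(-18\right) = 234 - 162 = 72$)
$\sqrt{q^{2} + 110871} = \sqrt{72^{2} + 110871} = \sqrt{5184 + 110871} = \sqrt{116055} = 3 \sqrt{12895}$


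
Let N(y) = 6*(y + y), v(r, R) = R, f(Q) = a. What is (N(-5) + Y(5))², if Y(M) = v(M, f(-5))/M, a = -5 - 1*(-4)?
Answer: 90601/25 ≈ 3624.0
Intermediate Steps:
a = -1 (a = -5 + 4 = -1)
f(Q) = -1
N(y) = 12*y (N(y) = 6*(2*y) = 12*y)
Y(M) = -1/M
(N(-5) + Y(5))² = (12*(-5) - 1/5)² = (-60 - 1*⅕)² = (-60 - ⅕)² = (-301/5)² = 90601/25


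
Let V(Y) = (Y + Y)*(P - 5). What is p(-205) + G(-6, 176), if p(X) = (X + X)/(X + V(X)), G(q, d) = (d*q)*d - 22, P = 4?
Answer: -185880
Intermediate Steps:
G(q, d) = -22 + q*d**2 (G(q, d) = q*d**2 - 22 = -22 + q*d**2)
V(Y) = -2*Y (V(Y) = (Y + Y)*(4 - 5) = (2*Y)*(-1) = -2*Y)
p(X) = -2 (p(X) = (X + X)/(X - 2*X) = (2*X)/((-X)) = (2*X)*(-1/X) = -2)
p(-205) + G(-6, 176) = -2 + (-22 - 6*176**2) = -2 + (-22 - 6*30976) = -2 + (-22 - 185856) = -2 - 185878 = -185880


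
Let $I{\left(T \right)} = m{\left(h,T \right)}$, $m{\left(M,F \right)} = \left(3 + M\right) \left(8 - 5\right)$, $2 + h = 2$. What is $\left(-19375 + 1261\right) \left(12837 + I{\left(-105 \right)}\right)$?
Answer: $-232692444$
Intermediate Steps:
$h = 0$ ($h = -2 + 2 = 0$)
$m{\left(M,F \right)} = 9 + 3 M$ ($m{\left(M,F \right)} = \left(3 + M\right) 3 = 9 + 3 M$)
$I{\left(T \right)} = 9$ ($I{\left(T \right)} = 9 + 3 \cdot 0 = 9 + 0 = 9$)
$\left(-19375 + 1261\right) \left(12837 + I{\left(-105 \right)}\right) = \left(-19375 + 1261\right) \left(12837 + 9\right) = \left(-18114\right) 12846 = -232692444$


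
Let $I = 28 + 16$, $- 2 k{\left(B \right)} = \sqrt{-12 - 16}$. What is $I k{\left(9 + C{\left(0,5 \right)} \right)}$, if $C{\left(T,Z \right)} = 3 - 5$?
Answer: $- 44 i \sqrt{7} \approx - 116.41 i$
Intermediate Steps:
$C{\left(T,Z \right)} = -2$
$k{\left(B \right)} = - i \sqrt{7}$ ($k{\left(B \right)} = - \frac{\sqrt{-12 - 16}}{2} = - \frac{\sqrt{-28}}{2} = - \frac{2 i \sqrt{7}}{2} = - i \sqrt{7}$)
$I = 44$
$I k{\left(9 + C{\left(0,5 \right)} \right)} = 44 \left(- i \sqrt{7}\right) = - 44 i \sqrt{7}$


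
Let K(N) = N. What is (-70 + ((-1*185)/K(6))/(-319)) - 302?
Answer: -711823/1914 ≈ -371.90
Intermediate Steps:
(-70 + ((-1*185)/K(6))/(-319)) - 302 = (-70 + (-1*185/6)/(-319)) - 302 = (-70 - 185*1/6*(-1/319)) - 302 = (-70 - 185/6*(-1/319)) - 302 = (-70 + 185/1914) - 302 = -133795/1914 - 302 = -711823/1914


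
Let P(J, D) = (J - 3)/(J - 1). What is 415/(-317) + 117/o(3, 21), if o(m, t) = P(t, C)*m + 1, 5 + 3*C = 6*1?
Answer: 355535/11729 ≈ 30.312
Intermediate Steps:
C = 1/3 (C = -5/3 + (6*1)/3 = -5/3 + (1/3)*6 = -5/3 + 2 = 1/3 ≈ 0.33333)
P(J, D) = (-3 + J)/(-1 + J)
o(m, t) = 1 + m*(-3 + t)/(-1 + t) (o(m, t) = ((-3 + t)/(-1 + t))*m + 1 = m*(-3 + t)/(-1 + t) + 1 = 1 + m*(-3 + t)/(-1 + t))
415/(-317) + 117/o(3, 21) = 415/(-317) + 117/(((-1 + 21 + 3*(-3 + 21))/(-1 + 21))) = 415*(-1/317) + 117/(((-1 + 21 + 3*18)/20)) = -415/317 + 117/(((-1 + 21 + 54)/20)) = -415/317 + 117/(((1/20)*74)) = -415/317 + 117/(37/10) = -415/317 + 117*(10/37) = -415/317 + 1170/37 = 355535/11729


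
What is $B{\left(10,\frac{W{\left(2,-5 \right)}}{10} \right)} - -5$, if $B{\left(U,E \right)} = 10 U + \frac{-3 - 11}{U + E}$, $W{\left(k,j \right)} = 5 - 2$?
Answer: $\frac{10675}{103} \approx 103.64$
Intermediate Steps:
$W{\left(k,j \right)} = 3$ ($W{\left(k,j \right)} = 5 - 2 = 3$)
$B{\left(U,E \right)} = - \frac{14}{E + U} + 10 U$ ($B{\left(U,E \right)} = 10 U - \frac{14}{E + U} = - \frac{14}{E + U} + 10 U$)
$B{\left(10,\frac{W{\left(2,-5 \right)}}{10} \right)} - -5 = \frac{2 \left(-7 + 5 \cdot 10^{2} + 5 \cdot \frac{3}{10} \cdot 10\right)}{\frac{3}{10} + 10} - -5 = \frac{2 \left(-7 + 5 \cdot 100 + 5 \cdot 3 \cdot \frac{1}{10} \cdot 10\right)}{3 \cdot \frac{1}{10} + 10} + 5 = \frac{2 \left(-7 + 500 + 5 \cdot \frac{3}{10} \cdot 10\right)}{\frac{3}{10} + 10} + 5 = \frac{2 \left(-7 + 500 + 15\right)}{\frac{103}{10}} + 5 = 2 \cdot \frac{10}{103} \cdot 508 + 5 = \frac{10160}{103} + 5 = \frac{10675}{103}$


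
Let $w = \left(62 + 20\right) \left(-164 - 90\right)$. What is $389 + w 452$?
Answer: $-9413867$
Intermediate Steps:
$w = -20828$ ($w = 82 \left(-254\right) = -20828$)
$389 + w 452 = 389 - 9414256 = -9413867$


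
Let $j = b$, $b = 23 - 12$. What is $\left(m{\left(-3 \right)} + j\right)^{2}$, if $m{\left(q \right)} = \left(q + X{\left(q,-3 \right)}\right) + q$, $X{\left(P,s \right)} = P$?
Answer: $4$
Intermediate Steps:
$m{\left(q \right)} = 3 q$ ($m{\left(q \right)} = \left(q + q\right) + q = 2 q + q = 3 q$)
$b = 11$
$j = 11$
$\left(m{\left(-3 \right)} + j\right)^{2} = \left(3 \left(-3\right) + 11\right)^{2} = \left(-9 + 11\right)^{2} = 2^{2} = 4$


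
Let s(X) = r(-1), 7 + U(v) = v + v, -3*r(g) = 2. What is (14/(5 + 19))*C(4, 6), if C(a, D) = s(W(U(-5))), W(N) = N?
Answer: -7/18 ≈ -0.38889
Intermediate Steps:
r(g) = -2/3 (r(g) = -1/3*2 = -2/3)
U(v) = -7 + 2*v (U(v) = -7 + (v + v) = -7 + 2*v)
s(X) = -2/3
C(a, D) = -2/3
(14/(5 + 19))*C(4, 6) = (14/(5 + 19))*(-2/3) = (14/24)*(-2/3) = (14*(1/24))*(-2/3) = (7/12)*(-2/3) = -7/18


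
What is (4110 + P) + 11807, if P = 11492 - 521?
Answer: 26888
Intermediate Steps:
P = 10971
(4110 + P) + 11807 = (4110 + 10971) + 11807 = 15081 + 11807 = 26888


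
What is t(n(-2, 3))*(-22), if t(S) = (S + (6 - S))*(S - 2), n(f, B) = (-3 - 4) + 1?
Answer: 1056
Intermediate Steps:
n(f, B) = -6 (n(f, B) = -7 + 1 = -6)
t(S) = -12 + 6*S (t(S) = 6*(-2 + S) = -12 + 6*S)
t(n(-2, 3))*(-22) = (-12 + 6*(-6))*(-22) = (-12 - 36)*(-22) = -48*(-22) = 1056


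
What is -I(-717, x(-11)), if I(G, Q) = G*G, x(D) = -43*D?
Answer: -514089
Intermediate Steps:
I(G, Q) = G**2
-I(-717, x(-11)) = -1*(-717)**2 = -1*514089 = -514089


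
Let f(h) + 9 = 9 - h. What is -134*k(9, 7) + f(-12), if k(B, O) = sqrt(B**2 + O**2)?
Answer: 12 - 134*sqrt(130) ≈ -1515.8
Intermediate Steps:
f(h) = -h (f(h) = -9 + (9 - h) = -h)
-134*k(9, 7) + f(-12) = -134*sqrt(9**2 + 7**2) - 1*(-12) = -134*sqrt(81 + 49) + 12 = -134*sqrt(130) + 12 = 12 - 134*sqrt(130)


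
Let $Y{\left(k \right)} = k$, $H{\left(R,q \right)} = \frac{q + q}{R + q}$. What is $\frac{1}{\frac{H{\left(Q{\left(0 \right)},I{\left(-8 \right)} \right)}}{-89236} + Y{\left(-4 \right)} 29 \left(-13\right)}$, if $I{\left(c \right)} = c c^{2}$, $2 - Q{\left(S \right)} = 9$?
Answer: $\frac{11578371}{17460183212} \approx 0.00066313$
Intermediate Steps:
$Q{\left(S \right)} = -7$ ($Q{\left(S \right)} = 2 - 9 = -7$)
$I{\left(c \right)} = c^{3}$
$H{\left(R,q \right)} = \frac{2 q}{R + q}$
$\frac{1}{\frac{H{\left(Q{\left(0 \right)},I{\left(-8 \right)} \right)}}{-89236} + Y{\left(-4 \right)} 29 \left(-13\right)} = \frac{1}{\frac{2 \left(-8\right)^{3} \frac{1}{-7 + \left(-8\right)^{3}}}{-89236} + \left(-4\right) 29 \left(-13\right)} = \frac{1}{2 \left(-512\right) \frac{1}{-7 - 512} \left(- \frac{1}{89236}\right) - -1508} = \frac{1}{2 \left(-512\right) \frac{1}{-519} \left(- \frac{1}{89236}\right) + 1508} = \frac{1}{2 \left(-512\right) \left(- \frac{1}{519}\right) \left(- \frac{1}{89236}\right) + 1508} = \frac{1}{\frac{1024}{519} \left(- \frac{1}{89236}\right) + 1508} = \frac{1}{- \frac{256}{11578371} + 1508} = \frac{1}{\frac{17460183212}{11578371}} = \frac{11578371}{17460183212}$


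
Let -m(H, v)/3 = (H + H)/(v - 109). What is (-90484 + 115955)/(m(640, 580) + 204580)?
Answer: 3998947/32117780 ≈ 0.12451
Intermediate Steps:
m(H, v) = -6*H/(-109 + v) (m(H, v) = -3*(H + H)/(v - 109) = -3*2*H/(-109 + v) = -6*H/(-109 + v))
(-90484 + 115955)/(m(640, 580) + 204580) = (-90484 + 115955)/(-6*640/(-109 + 580) + 204580) = 25471/(-6*640/471 + 204580) = 25471/(-6*640*1/471 + 204580) = 25471/(-1280/157 + 204580) = 25471/(32117780/157) = 25471*(157/32117780) = 3998947/32117780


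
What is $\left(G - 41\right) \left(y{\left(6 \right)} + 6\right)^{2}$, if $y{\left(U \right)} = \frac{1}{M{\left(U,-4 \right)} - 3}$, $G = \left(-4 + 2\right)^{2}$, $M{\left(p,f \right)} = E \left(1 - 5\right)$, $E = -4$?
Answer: $- \frac{230917}{169} \approx -1366.4$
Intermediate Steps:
$M{\left(p,f \right)} = 16$ ($M{\left(p,f \right)} = - 4 \left(1 - 5\right) = \left(-4\right) \left(-4\right) = 16$)
$G = 4$ ($G = \left(-2\right)^{2} = 4$)
$y{\left(U \right)} = \frac{1}{13}$ ($y{\left(U \right)} = \frac{1}{16 - 3} = \frac{1}{13}$)
$\left(G - 41\right) \left(y{\left(6 \right)} + 6\right)^{2} = \left(4 - 41\right) \left(\frac{1}{13} + 6\right)^{2} = - 37 \left(\frac{79}{13}\right)^{2} = \left(-37\right) \frac{6241}{169} = - \frac{230917}{169}$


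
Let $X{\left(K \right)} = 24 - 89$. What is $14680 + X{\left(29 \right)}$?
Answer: $14615$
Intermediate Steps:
$X{\left(K \right)} = -65$ ($X{\left(K \right)} = 24 - 89 = -65$)
$14680 + X{\left(29 \right)} = 14680 - 65 = 14615$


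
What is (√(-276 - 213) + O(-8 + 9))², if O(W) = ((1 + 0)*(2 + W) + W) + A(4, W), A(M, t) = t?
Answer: (5 + I*√489)² ≈ -464.0 + 221.13*I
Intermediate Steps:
O(W) = 2 + 3*W (O(W) = ((1 + 0)*(2 + W) + W) + W = (1*(2 + W) + W) + W = ((2 + W) + W) + W = (2 + 2*W) + W = 2 + 3*W)
(√(-276 - 213) + O(-8 + 9))² = (√(-276 - 213) + (2 + 3*(-8 + 9)))² = (√(-489) + (2 + 3*1))² = (I*√489 + (2 + 3))² = (I*√489 + 5)² = (5 + I*√489)²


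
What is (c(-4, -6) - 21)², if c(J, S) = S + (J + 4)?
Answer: 729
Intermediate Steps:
c(J, S) = 4 + J + S (c(J, S) = S + (4 + J) = 4 + J + S)
(c(-4, -6) - 21)² = ((4 - 4 - 6) - 21)² = (-6 - 21)² = (-27)² = 729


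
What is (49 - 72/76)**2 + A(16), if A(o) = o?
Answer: 839345/361 ≈ 2325.1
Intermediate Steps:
(49 - 72/76)**2 + A(16) = (49 - 72/76)**2 + 16 = (49 - 72*1/76)**2 + 16 = (49 - 18/19)**2 + 16 = (913/19)**2 + 16 = 833569/361 + 16 = 839345/361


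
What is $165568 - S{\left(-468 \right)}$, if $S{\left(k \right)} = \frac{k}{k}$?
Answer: $165567$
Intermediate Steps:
$S{\left(k \right)} = 1$
$165568 - S{\left(-468 \right)} = 165568 - 1 = 165567$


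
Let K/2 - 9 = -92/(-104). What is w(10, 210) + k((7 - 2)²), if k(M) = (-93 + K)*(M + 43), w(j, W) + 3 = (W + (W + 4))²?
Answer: 2272313/13 ≈ 1.7479e+5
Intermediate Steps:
K = 257/13 (K = 18 + 2*(-92/(-104)) = 18 + 2*(-92*(-1/104)) = 18 + 2*(23/26) = 18 + 23/13 = 257/13 ≈ 19.769)
w(j, W) = -3 + (4 + 2*W)² (w(j, W) = -3 + (W + (W + 4))² = -3 + (W + (4 + W))² = -3 + (4 + 2*W)²)
k(M) = -40936/13 - 952*M/13 (k(M) = (-93 + 257/13)*(M + 43) = -952*(43 + M)/13 = -40936/13 - 952*M/13)
w(10, 210) + k((7 - 2)²) = (-3 + 4*(2 + 210)²) + (-40936/13 - 952*(7 - 2)²/13) = (-3 + 4*212²) + (-40936/13 - 952/13*5²) = (-3 + 4*44944) + (-40936/13 - 952/13*25) = (-3 + 179776) + (-40936/13 - 23800/13) = 179773 - 64736/13 = 2272313/13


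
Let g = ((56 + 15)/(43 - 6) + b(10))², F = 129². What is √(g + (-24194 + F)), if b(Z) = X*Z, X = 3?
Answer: 4*I*√559081/37 ≈ 80.834*I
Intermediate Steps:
F = 16641
b(Z) = 3*Z
g = 1394761/1369 (g = ((56 + 15)/(43 - 6) + 3*10)² = (71/37 + 30)² = (1181/37)² = 1394761/1369 ≈ 1018.8)
√(g + (-24194 + F)) = √(1394761/1369 + (-24194 + 16641)) = √(1394761/1369 - 7553) = √(-8945296/1369) = 4*I*√559081/37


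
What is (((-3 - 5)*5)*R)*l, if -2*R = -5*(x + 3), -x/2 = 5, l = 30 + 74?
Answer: 72800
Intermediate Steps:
l = 104
x = -10 (x = -2*5 = -10)
R = -35/2 (R = -(-5)*(-10 + 3)/2 = -(-5)*(-7)/2 = -½*35 = -35/2 ≈ -17.500)
(((-3 - 5)*5)*R)*l = (((-3 - 5)*5)*(-35/2))*104 = (-8*5*(-35/2))*104 = -40*(-35/2)*104 = 700*104 = 72800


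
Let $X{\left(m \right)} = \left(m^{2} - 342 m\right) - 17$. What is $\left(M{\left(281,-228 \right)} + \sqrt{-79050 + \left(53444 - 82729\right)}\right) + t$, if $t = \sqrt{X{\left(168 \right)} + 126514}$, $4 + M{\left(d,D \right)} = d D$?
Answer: $-64072 + 7 \sqrt{1985} + i \sqrt{108335} \approx -63760.0 + 329.14 i$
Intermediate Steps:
$M{\left(d,D \right)} = -4 + D d$ ($M{\left(d,D \right)} = -4 + d D = -4 + D d$)
$X{\left(m \right)} = -17 + m^{2} - 342 m$
$t = 7 \sqrt{1985}$ ($t = \sqrt{\left(-17 + 168^{2} - 57456\right) + 126514} = \sqrt{\left(-17 + 28224 - 57456\right) + 126514} = \sqrt{-29249 + 126514} = \sqrt{97265} = 7 \sqrt{1985} \approx 311.87$)
$\left(M{\left(281,-228 \right)} + \sqrt{-79050 + \left(53444 - 82729\right)}\right) + t = \left(\left(-4 - 64068\right) + \sqrt{-79050 + \left(53444 - 82729\right)}\right) + 7 \sqrt{1985} = \left(-64072 + \sqrt{-79050 - 29285}\right) + 7 \sqrt{1985} = \left(-64072 + \sqrt{-108335}\right) + 7 \sqrt{1985} = \left(-64072 + i \sqrt{108335}\right) + 7 \sqrt{1985} = -64072 + 7 \sqrt{1985} + i \sqrt{108335}$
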